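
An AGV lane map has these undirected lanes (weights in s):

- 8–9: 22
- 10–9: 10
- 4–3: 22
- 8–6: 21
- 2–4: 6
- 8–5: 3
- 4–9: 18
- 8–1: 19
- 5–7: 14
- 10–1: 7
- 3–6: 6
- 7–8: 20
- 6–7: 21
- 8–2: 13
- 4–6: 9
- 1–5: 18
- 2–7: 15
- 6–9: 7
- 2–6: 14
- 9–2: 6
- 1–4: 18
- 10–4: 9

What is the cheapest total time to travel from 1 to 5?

Shortest distances from 1:
1: 0
10: 7  (via 1)
4: 16  (via 10)
9: 17  (via 10)
5: 18  (via 1)
Shortest route: 1 → 5 = 18 s.

18 s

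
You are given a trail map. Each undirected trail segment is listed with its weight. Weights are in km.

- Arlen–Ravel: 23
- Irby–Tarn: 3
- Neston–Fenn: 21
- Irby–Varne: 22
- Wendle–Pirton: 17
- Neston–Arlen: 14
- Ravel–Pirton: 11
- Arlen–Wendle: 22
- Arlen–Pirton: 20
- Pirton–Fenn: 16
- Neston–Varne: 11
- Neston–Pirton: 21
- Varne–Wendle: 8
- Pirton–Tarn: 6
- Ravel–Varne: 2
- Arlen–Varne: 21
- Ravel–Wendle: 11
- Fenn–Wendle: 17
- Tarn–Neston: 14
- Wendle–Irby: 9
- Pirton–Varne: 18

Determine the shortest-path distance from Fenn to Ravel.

Settle nodes by increasing distance from Fenn:
Fenn: 0
Pirton: 16  (via Fenn)
Wendle: 17  (via Fenn)
Neston: 21  (via Fenn)
Tarn: 22  (via Pirton)
Irby: 25  (via Tarn)
Varne: 25  (via Wendle)
Ravel: 27  (via Pirton)
Shortest route: Fenn → Pirton → Ravel = 27 km.

27 km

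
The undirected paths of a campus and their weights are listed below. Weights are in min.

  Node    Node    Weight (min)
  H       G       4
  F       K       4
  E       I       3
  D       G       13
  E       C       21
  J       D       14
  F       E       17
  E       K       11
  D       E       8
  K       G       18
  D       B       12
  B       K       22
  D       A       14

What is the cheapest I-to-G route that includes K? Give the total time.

Best I to K: I–E–K costing 14
Best K to G: K–G costing 18
Total via K: 14 + 18 = 32 min.

32 min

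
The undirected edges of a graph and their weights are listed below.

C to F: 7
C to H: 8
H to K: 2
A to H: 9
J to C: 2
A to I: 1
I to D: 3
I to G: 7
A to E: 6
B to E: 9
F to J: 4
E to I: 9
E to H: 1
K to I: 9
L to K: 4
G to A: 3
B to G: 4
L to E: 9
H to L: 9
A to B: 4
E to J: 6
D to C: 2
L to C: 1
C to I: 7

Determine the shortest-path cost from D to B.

8

Settle nodes by increasing distance from D:
D: 0
C: 2  (via D)
I: 3  (via D)
L: 3  (via C)
A: 4  (via I)
J: 4  (via C)
G: 7  (via A)
K: 7  (via L)
B: 8  (via A)
Shortest route: D → I → A → B = 8.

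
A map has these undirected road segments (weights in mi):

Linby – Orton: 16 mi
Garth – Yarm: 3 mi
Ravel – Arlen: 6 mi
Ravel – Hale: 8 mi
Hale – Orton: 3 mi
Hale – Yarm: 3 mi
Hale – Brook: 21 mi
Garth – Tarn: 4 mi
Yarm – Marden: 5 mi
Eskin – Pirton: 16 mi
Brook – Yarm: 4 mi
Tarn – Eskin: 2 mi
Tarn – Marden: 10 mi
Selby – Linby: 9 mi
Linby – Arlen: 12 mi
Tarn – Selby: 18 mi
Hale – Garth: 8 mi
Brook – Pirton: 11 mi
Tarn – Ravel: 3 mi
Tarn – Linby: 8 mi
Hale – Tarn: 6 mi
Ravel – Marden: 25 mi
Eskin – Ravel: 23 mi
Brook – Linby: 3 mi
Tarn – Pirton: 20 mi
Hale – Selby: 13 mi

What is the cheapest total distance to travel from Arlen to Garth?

13 mi

Candidate routes:
Arlen → Ravel → Hale → Yarm → Garth: 6+8+3+3 = 20
Arlen → Ravel → Tarn → Garth: 6+3+4 = 13
The minimum is 13 mi via Arlen → Ravel → Tarn → Garth.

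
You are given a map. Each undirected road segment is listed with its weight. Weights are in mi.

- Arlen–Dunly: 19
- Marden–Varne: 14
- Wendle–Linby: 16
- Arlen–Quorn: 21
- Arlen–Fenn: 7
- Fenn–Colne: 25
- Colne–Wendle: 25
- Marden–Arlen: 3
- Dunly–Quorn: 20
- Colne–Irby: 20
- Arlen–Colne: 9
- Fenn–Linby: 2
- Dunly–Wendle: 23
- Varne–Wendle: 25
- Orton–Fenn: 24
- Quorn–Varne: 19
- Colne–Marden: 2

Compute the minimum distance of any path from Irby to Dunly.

Candidate routes:
Irby - Colne - Arlen - Dunly: 20+9+19 = 48
Irby - Colne - Marden - Arlen - Quorn - Dunly: 20+2+3+21+20 = 66
Irby - Colne - Marden - Arlen - Dunly: 20+2+3+19 = 44
The minimum is 44 mi via Irby - Colne - Marden - Arlen - Dunly.

44 mi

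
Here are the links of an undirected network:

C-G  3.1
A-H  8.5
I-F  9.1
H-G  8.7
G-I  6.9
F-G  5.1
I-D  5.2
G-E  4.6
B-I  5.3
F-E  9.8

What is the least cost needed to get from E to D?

Enumerating some paths:
E → G → F → I → D: 4.6+5.1+9.1+5.2 = 24
E → G → I → D: 4.6+6.9+5.2 = 16.7
Cheapest is E → G → I → D at 16.7.

16.7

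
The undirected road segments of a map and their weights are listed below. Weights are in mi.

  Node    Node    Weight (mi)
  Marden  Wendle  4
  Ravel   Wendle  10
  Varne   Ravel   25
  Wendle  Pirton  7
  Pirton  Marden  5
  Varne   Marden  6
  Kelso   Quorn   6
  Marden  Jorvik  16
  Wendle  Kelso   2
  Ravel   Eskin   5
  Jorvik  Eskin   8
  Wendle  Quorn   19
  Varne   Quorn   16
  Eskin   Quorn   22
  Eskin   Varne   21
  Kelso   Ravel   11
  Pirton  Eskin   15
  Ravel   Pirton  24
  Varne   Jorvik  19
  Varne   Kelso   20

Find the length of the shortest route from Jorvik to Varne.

Shortest distances from Jorvik:
Jorvik: 0
Eskin: 8  (via Jorvik)
Ravel: 13  (via Eskin)
Marden: 16  (via Jorvik)
Varne: 19  (via Jorvik)
Shortest route: Jorvik–Varne = 19 mi.

19 mi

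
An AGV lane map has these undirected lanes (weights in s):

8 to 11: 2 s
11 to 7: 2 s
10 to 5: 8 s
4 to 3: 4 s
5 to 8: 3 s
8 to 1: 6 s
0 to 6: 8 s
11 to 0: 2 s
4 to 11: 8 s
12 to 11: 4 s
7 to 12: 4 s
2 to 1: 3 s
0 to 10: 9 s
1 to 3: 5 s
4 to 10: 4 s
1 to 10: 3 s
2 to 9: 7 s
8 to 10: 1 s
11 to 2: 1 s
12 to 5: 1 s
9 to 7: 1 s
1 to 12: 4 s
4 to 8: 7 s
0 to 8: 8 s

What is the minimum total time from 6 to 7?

12 s

Enumerating some paths:
6 → 0 → 11 → 7: 8+2+2 = 12
6 → 0 → 11 → 12 → 7: 8+2+4+4 = 18
6 → 0 → 11 → 2 → 9 → 7: 8+2+1+7+1 = 19
Cheapest is 6 → 0 → 11 → 7 at 12 s.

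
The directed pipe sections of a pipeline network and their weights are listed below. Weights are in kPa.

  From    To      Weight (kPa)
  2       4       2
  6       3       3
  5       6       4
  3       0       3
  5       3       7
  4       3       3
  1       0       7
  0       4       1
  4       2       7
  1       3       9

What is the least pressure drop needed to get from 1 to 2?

15 kPa

Enumerating some paths:
1 - 0 - 4 - 2: 7+1+7 = 15
1 - 3 - 0 - 4 - 2: 9+3+1+7 = 20
Cheapest is 1 - 0 - 4 - 2 at 15 kPa.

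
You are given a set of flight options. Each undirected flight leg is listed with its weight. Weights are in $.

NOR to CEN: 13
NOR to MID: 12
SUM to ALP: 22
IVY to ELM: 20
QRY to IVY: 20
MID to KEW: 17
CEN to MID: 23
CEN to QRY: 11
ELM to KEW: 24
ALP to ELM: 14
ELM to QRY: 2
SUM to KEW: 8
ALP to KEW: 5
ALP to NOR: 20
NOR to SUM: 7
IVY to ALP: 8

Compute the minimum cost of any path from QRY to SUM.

$29

Compare a few routes:
QRY → ELM → ALP → KEW → SUM: 2+14+5+8 = 29
QRY → CEN → NOR → SUM: 11+13+7 = 31
Cheapest is QRY → ELM → ALP → KEW → SUM at $29.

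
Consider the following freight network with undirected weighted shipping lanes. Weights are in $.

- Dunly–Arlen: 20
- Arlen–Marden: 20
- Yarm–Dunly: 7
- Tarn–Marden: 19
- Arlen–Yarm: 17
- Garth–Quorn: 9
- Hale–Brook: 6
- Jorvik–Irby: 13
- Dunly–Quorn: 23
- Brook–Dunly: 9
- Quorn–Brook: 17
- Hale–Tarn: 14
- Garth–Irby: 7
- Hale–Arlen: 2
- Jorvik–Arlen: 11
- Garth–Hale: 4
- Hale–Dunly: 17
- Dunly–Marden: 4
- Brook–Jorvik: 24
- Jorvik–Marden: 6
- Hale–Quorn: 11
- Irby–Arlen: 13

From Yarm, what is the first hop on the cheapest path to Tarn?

Compare a few routes:
Yarm → Arlen → Hale → Tarn: 17+2+14 = 33
Yarm → Dunly → Brook → Hale → Tarn: 7+9+6+14 = 36
Yarm → Dunly → Hale → Tarn: 7+17+14 = 38
Yarm → Dunly → Marden → Tarn: 7+4+19 = 30
Cheapest is Yarm → Dunly → Marden → Tarn at $30.
So from Yarm the first move is to Dunly.

Dunly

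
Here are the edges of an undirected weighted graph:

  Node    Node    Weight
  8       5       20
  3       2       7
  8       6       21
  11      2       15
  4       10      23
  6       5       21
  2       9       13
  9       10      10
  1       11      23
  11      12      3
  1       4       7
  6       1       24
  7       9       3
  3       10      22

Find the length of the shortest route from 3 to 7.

Shortest distances from 3:
3: 0
2: 7  (via 3)
9: 20  (via 2)
10: 22  (via 3)
11: 22  (via 2)
7: 23  (via 9)
Shortest route: 3–2–9–7 = 23.

23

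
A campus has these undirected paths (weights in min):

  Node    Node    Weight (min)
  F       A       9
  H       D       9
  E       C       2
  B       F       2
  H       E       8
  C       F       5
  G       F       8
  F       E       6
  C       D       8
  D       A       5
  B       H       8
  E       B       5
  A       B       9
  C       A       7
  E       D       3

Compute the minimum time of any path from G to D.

Compare a few routes:
G → F → E → D: 8+6+3 = 17
G → F → C → E → D: 8+5+2+3 = 18
G → F → B → E → D: 8+2+5+3 = 18
Cheapest is G → F → E → D at 17 min.

17 min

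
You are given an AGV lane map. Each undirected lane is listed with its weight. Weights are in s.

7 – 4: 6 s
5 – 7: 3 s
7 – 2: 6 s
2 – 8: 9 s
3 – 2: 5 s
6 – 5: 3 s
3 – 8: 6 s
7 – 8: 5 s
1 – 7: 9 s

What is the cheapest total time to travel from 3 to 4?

Shortest distances from 3:
3: 0
2: 5  (via 3)
8: 6  (via 3)
7: 11  (via 2)
5: 14  (via 7)
4: 17  (via 7)
Shortest route: 3–2–7–4 = 17 s.

17 s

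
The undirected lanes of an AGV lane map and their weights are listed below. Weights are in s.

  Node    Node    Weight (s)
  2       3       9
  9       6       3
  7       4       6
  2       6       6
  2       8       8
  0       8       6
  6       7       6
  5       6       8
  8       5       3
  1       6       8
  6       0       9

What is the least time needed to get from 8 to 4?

Enumerating some paths:
8 → 0 → 6 → 7 → 4: 6+9+6+6 = 27
8 → 2 → 6 → 7 → 4: 8+6+6+6 = 26
8 → 5 → 6 → 7 → 4: 3+8+6+6 = 23
Cheapest is 8 → 5 → 6 → 7 → 4 at 23 s.

23 s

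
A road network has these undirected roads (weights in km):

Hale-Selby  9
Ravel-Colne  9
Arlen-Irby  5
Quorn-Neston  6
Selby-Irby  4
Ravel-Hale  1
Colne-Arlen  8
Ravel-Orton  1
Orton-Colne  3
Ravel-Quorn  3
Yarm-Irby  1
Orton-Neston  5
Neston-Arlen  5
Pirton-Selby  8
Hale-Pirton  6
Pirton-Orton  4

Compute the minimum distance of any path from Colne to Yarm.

Settle nodes by increasing distance from Colne:
Colne: 0
Orton: 3  (via Colne)
Ravel: 4  (via Orton)
Hale: 5  (via Ravel)
Quorn: 7  (via Ravel)
Pirton: 7  (via Orton)
Arlen: 8  (via Colne)
Neston: 8  (via Orton)
Irby: 13  (via Arlen)
Yarm: 14  (via Irby)
Shortest route: Colne–Arlen–Irby–Yarm = 14 km.

14 km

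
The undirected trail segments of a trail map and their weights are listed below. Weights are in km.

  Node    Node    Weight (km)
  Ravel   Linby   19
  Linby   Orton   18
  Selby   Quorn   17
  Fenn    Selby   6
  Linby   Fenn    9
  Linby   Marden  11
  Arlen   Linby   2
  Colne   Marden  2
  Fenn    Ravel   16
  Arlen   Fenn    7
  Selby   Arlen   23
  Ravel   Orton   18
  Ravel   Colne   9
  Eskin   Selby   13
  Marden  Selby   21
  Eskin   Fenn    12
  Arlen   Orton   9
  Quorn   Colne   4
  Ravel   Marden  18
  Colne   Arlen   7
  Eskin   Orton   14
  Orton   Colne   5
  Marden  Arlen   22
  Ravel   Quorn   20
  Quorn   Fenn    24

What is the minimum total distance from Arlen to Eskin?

19 km

Candidate routes:
Arlen - Colne - Orton - Eskin: 7+5+14 = 26
Arlen - Fenn - Eskin: 7+12 = 19
Arlen - Linby - Fenn - Eskin: 2+9+12 = 23
Arlen - Orton - Eskin: 9+14 = 23
The minimum is 19 km via Arlen - Fenn - Eskin.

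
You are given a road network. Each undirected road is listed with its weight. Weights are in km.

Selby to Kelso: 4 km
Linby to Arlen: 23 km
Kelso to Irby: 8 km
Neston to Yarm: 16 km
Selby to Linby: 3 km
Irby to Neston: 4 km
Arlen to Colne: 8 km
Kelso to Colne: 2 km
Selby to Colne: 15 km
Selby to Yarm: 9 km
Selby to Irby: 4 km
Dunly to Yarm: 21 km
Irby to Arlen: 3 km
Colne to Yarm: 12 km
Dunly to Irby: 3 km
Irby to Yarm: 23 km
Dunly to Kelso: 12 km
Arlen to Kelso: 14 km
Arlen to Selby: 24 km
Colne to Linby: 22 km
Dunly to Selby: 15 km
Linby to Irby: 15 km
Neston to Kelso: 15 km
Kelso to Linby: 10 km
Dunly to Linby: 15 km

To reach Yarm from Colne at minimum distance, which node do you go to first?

Compare a few routes:
Colne - Kelso - Selby - Yarm: 2+4+9 = 15
Colne - Kelso - Irby - Selby - Yarm: 2+8+4+9 = 23
Colne - Yarm: 12 = 12
Cheapest is Colne - Yarm at 12 km.
So from Colne the first move is to Yarm.

Yarm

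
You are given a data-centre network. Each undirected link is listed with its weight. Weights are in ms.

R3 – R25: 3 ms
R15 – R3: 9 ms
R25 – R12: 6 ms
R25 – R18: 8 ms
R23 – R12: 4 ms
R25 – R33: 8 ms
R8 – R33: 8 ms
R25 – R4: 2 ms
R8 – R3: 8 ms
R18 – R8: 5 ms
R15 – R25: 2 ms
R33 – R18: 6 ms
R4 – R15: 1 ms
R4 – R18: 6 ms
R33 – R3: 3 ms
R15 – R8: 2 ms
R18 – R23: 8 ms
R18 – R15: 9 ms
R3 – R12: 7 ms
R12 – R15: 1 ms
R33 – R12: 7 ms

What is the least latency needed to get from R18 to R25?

8 ms

Shortest distances from R18:
R18: 0
R8: 5  (via R18)
R33: 6  (via R18)
R4: 6  (via R18)
R15: 7  (via R8)
R25: 8  (via R18)
Shortest route: R18–R25 = 8 ms.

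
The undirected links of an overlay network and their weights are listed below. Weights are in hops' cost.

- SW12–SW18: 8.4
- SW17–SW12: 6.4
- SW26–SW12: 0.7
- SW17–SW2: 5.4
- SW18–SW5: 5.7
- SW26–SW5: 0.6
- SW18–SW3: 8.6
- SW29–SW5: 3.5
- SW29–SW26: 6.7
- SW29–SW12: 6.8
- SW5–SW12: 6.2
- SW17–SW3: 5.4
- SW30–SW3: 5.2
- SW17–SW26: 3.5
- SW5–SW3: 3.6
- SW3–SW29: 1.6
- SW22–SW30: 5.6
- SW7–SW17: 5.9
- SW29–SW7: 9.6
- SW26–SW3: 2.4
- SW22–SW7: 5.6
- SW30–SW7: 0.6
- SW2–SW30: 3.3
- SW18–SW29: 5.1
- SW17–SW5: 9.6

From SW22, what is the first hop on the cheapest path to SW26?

SW30

Compare a few routes:
SW22–SW30–SW3–SW26: 5.6+5.2+2.4 = 13.2
SW22–SW30–SW3–SW5–SW26: 5.6+5.2+3.6+0.6 = 15
SW22–SW7–SW17–SW26: 5.6+5.9+3.5 = 15
SW22–SW7–SW30–SW3–SW26: 5.6+0.6+5.2+2.4 = 13.8
The minimum is 13.2 hops' cost via SW22–SW30–SW3–SW26.
So from SW22 the first move is to SW30.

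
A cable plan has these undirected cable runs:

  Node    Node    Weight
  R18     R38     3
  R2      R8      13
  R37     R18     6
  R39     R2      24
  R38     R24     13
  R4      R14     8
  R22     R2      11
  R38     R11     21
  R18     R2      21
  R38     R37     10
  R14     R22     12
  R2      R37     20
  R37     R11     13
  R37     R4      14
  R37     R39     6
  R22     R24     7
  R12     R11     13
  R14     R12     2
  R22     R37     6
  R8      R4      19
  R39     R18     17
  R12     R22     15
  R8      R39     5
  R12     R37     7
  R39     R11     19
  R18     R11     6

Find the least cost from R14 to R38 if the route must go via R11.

Shortest R14→R11: R14 → R12 → R11 = 15
Best R11 to R38: R11 → R18 → R38 costing 9
Total via R11: 15 + 9 = 24.

24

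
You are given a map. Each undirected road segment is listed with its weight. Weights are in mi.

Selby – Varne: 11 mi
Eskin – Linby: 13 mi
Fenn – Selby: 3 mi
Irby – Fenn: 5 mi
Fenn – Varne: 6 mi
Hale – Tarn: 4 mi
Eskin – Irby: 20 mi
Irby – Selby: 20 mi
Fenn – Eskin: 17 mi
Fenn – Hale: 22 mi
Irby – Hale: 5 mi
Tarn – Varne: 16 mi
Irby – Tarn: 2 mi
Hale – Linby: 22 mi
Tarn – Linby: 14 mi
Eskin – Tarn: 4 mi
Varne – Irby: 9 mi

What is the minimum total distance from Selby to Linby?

Candidate routes:
Selby → Fenn → Irby → Tarn → Linby: 3+5+2+14 = 24
Selby → Fenn → Irby → Hale → Tarn → Linby: 3+5+5+4+14 = 31
Selby → Fenn → Irby → Tarn → Eskin → Linby: 3+5+2+4+13 = 27
The minimum is 24 mi via Selby → Fenn → Irby → Tarn → Linby.

24 mi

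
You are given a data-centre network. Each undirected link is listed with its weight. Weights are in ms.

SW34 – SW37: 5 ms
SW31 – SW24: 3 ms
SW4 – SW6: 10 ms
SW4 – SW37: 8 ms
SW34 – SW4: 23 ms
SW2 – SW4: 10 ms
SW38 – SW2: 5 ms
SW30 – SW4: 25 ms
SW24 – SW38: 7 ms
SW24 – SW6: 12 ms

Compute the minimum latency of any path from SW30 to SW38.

40 ms

Settle nodes by increasing distance from SW30:
SW30: 0
SW4: 25  (via SW30)
SW37: 33  (via SW4)
SW2: 35  (via SW4)
SW6: 35  (via SW4)
SW34: 38  (via SW37)
SW38: 40  (via SW2)
Shortest route: SW30 → SW4 → SW2 → SW38 = 40 ms.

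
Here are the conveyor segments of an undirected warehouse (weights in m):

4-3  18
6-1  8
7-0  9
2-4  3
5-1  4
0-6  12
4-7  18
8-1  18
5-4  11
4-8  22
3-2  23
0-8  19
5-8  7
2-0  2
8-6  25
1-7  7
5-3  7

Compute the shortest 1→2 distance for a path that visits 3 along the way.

Shortest 1→3: 1 → 5 → 3 = 11
Shortest 3→2: 3 → 4 → 2 = 21
Total via 3: 11 + 21 = 32 m.

32 m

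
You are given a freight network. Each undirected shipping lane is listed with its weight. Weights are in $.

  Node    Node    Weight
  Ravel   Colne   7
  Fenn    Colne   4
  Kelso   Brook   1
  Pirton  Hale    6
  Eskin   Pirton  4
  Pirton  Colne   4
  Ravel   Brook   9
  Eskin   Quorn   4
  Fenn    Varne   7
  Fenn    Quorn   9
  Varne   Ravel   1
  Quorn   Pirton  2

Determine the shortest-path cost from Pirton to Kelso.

$21

Candidate routes:
Pirton–Colne–Fenn–Varne–Ravel–Brook–Kelso: 4+4+7+1+9+1 = 26
Pirton–Colne–Ravel–Brook–Kelso: 4+7+9+1 = 21
Pirton–Quorn–Fenn–Colne–Ravel–Brook–Kelso: 2+9+4+7+9+1 = 32
Pirton–Quorn–Fenn–Varne–Ravel–Brook–Kelso: 2+9+7+1+9+1 = 29
Cheapest is Pirton–Colne–Ravel–Brook–Kelso at $21.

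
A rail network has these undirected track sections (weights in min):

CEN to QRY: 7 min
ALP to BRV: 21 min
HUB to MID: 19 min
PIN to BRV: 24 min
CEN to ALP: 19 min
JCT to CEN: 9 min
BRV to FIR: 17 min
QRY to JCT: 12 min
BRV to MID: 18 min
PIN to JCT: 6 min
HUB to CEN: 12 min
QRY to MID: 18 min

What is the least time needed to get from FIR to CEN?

56 min

Compare a few routes:
FIR–BRV–MID–QRY–CEN: 17+18+18+7 = 60
FIR–BRV–ALP–CEN: 17+21+19 = 57
FIR–BRV–PIN–JCT–CEN: 17+24+6+9 = 56
The minimum is 56 min via FIR–BRV–PIN–JCT–CEN.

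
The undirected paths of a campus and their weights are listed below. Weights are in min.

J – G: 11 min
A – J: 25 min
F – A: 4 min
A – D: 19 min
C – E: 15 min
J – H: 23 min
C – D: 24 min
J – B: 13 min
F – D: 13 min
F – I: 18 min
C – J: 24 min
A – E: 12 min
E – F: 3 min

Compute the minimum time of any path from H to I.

70 min

Settle nodes by increasing distance from H:
H: 0
J: 23  (via H)
G: 34  (via J)
B: 36  (via J)
C: 47  (via J)
A: 48  (via J)
F: 52  (via A)
E: 55  (via F)
D: 65  (via F)
I: 70  (via F)
Shortest route: H → J → A → F → I = 70 min.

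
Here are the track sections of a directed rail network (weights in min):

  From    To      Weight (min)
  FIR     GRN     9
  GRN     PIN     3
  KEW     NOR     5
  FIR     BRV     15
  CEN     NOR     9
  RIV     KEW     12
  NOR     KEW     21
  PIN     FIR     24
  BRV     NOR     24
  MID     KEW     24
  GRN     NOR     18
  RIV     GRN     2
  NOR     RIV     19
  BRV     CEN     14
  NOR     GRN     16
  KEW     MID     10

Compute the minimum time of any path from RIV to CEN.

58 min

Settle nodes by increasing distance from RIV:
RIV: 0
GRN: 2  (via RIV)
PIN: 5  (via GRN)
KEW: 12  (via RIV)
NOR: 17  (via KEW)
MID: 22  (via KEW)
FIR: 29  (via PIN)
BRV: 44  (via FIR)
CEN: 58  (via BRV)
Shortest route: RIV → GRN → PIN → FIR → BRV → CEN = 58 min.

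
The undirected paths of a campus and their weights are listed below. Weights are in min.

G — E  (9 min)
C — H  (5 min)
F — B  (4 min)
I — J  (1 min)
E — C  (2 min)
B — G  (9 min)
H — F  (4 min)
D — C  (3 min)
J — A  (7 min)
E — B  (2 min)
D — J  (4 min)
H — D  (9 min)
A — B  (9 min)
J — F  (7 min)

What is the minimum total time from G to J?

18 min

Candidate routes:
G → B → F → J: 9+4+7 = 20
G → B → E → C → D → J: 9+2+2+3+4 = 20
G → E → C → D → J: 9+2+3+4 = 18
The minimum is 18 min via G → E → C → D → J.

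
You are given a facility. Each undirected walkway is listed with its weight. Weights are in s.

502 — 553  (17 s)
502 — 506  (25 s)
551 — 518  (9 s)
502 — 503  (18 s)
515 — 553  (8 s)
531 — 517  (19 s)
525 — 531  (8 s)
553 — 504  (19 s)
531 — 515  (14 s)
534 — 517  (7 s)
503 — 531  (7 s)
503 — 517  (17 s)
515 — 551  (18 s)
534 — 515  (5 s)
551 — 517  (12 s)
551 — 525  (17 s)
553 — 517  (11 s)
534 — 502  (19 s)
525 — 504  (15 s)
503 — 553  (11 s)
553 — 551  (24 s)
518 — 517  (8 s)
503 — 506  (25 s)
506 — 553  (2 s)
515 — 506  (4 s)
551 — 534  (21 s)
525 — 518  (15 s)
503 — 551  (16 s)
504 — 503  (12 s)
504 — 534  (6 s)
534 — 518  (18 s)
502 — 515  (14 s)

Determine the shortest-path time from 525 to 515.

Shortest distances from 525:
525: 0
531: 8  (via 525)
504: 15  (via 525)
503: 15  (via 531)
518: 15  (via 525)
551: 17  (via 525)
534: 21  (via 504)
515: 22  (via 531)
Shortest route: 525 → 531 → 515 = 22 s.

22 s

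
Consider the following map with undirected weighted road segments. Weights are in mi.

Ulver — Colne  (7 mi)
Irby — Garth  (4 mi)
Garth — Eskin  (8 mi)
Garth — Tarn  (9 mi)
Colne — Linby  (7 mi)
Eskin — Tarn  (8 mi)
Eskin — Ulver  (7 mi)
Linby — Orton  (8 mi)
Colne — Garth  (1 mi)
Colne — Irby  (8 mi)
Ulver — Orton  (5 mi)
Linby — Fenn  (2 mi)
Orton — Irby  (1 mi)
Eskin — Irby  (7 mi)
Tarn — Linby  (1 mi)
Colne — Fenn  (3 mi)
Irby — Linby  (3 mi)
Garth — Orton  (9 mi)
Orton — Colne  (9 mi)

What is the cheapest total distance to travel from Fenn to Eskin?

Running Dijkstra from Fenn:
Fenn: 0
Linby: 2  (via Fenn)
Colne: 3  (via Fenn)
Tarn: 3  (via Linby)
Garth: 4  (via Colne)
Irby: 5  (via Linby)
Orton: 6  (via Irby)
Ulver: 10  (via Colne)
Eskin: 11  (via Tarn)
Shortest route: Fenn–Linby–Tarn–Eskin = 11 mi.

11 mi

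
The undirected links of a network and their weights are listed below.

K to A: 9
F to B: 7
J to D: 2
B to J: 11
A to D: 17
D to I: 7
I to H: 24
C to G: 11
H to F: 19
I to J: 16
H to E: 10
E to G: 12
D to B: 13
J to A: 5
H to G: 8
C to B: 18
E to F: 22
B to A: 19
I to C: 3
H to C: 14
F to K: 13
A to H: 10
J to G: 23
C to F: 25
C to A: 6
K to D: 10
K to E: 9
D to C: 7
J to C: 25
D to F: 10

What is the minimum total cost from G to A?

Settle nodes by increasing distance from G:
G: 0
H: 8  (via G)
C: 11  (via G)
E: 12  (via G)
I: 14  (via C)
A: 17  (via C)
Shortest route: G → C → A = 17.

17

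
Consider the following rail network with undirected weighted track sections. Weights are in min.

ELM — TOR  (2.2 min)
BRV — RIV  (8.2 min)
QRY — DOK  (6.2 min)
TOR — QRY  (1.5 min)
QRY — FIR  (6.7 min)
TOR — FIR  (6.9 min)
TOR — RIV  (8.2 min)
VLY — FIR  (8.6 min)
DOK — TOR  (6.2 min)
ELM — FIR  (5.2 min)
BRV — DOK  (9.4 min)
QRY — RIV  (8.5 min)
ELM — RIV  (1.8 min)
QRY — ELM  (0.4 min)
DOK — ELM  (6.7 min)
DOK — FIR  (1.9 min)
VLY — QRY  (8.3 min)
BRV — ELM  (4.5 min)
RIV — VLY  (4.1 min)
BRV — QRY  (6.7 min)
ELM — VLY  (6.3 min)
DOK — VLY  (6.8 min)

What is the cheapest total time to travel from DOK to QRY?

Compare a few routes:
DOK → QRY: 6.2 = 6.2
DOK → ELM → QRY: 6.7+0.4 = 7.1
The minimum is 6.2 min via DOK → QRY.

6.2 min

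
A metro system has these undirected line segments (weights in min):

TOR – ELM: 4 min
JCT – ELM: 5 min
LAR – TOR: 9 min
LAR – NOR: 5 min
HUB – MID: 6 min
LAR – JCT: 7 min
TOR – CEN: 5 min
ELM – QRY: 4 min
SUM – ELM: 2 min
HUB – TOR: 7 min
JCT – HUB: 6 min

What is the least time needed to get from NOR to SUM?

19 min

Enumerating some paths:
NOR - LAR - JCT - HUB - TOR - ELM - SUM: 5+7+6+7+4+2 = 31
NOR - LAR - JCT - ELM - SUM: 5+7+5+2 = 19
NOR - LAR - TOR - ELM - SUM: 5+9+4+2 = 20
Cheapest is NOR - LAR - JCT - ELM - SUM at 19 min.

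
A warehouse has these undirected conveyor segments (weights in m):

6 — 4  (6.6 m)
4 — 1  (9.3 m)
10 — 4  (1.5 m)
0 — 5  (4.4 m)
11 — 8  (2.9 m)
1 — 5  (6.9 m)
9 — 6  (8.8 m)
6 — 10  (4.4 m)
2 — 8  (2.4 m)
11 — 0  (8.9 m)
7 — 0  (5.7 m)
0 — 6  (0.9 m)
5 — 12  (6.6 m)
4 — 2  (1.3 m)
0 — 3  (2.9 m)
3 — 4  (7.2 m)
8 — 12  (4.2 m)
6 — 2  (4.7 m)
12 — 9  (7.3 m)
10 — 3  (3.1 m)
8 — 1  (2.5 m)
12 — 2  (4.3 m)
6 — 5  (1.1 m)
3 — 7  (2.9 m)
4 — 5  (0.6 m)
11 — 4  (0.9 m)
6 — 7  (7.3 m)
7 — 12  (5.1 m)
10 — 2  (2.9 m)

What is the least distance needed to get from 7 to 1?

Running Dijkstra from 7:
7: 0
3: 2.9  (via 7)
12: 5.1  (via 7)
0: 5.7  (via 7)
10: 6  (via 3)
6: 6.6  (via 0)
4: 7.5  (via 10)
5: 7.7  (via 6)
11: 8.4  (via 4)
2: 8.8  (via 4)
8: 9.3  (via 12)
1: 11.8  (via 8)
Shortest route: 7 → 12 → 8 → 1 = 11.8 m.

11.8 m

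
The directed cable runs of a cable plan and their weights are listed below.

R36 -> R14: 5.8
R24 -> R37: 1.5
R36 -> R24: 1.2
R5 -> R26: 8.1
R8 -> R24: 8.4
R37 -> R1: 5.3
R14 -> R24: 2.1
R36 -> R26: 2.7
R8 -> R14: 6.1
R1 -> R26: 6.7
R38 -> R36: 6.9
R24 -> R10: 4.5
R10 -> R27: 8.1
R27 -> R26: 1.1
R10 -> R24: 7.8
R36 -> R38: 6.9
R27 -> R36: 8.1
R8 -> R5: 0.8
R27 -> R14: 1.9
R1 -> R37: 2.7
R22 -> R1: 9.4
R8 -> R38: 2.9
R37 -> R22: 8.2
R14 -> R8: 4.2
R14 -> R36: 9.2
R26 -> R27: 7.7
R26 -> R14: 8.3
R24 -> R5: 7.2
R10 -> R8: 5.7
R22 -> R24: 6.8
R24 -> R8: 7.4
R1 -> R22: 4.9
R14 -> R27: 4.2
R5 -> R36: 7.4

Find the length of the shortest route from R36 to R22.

10.9

Candidate routes:
R36 → R14 → R24 → R37 → R22: 5.8+2.1+1.5+8.2 = 17.6
R36 → R24 → R37 → R1 → R22: 1.2+1.5+5.3+4.9 = 12.9
R36 → R24 → R37 → R22: 1.2+1.5+8.2 = 10.9
Cheapest is R36 → R24 → R37 → R22 at 10.9.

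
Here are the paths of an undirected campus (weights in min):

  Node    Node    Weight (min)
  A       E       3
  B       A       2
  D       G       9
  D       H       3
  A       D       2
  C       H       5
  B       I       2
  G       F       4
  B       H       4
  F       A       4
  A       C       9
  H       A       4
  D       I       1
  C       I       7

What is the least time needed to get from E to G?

11 min

Enumerating some paths:
E - A - D - G: 3+2+9 = 14
E - A - F - G: 3+4+4 = 11
E - A - H - D - G: 3+4+3+9 = 19
E - A - B - I - D - G: 3+2+2+1+9 = 17
Cheapest is E - A - F - G at 11 min.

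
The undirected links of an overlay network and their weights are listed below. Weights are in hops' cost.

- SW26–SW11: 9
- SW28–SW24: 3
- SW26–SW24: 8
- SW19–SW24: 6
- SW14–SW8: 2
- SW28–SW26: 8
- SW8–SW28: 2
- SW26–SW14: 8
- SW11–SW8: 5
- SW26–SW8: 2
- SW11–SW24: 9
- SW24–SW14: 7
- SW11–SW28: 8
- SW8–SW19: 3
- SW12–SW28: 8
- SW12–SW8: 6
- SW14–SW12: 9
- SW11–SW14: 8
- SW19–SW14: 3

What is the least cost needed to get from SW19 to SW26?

5 hops' cost

Running Dijkstra from SW19:
SW19: 0
SW8: 3  (via SW19)
SW14: 3  (via SW19)
SW28: 5  (via SW8)
SW26: 5  (via SW8)
Shortest route: SW19–SW8–SW26 = 5 hops' cost.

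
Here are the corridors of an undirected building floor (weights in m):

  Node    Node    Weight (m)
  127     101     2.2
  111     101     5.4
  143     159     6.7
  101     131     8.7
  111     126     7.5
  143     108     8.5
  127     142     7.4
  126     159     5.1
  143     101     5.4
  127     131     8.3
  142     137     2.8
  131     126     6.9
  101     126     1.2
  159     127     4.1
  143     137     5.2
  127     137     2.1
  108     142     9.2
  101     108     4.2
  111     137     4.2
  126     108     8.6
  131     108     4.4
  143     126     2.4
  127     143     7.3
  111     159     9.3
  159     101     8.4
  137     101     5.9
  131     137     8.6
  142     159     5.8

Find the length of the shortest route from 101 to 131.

Running Dijkstra from 101:
101: 0
126: 1.2  (via 101)
127: 2.2  (via 101)
143: 3.6  (via 126)
108: 4.2  (via 101)
137: 4.3  (via 127)
111: 5.4  (via 101)
159: 6.3  (via 126)
142: 7.1  (via 137)
131: 8.1  (via 126)
Shortest route: 101–126–131 = 8.1 m.

8.1 m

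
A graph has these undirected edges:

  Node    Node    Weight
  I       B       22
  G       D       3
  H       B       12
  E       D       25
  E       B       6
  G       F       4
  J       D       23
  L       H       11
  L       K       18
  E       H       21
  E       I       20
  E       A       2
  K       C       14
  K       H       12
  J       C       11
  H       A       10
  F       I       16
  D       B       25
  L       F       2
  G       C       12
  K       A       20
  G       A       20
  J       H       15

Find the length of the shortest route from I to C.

32

Running Dijkstra from I:
I: 0
F: 16  (via I)
L: 18  (via F)
E: 20  (via I)
G: 20  (via F)
A: 22  (via E)
B: 22  (via I)
D: 23  (via G)
H: 29  (via L)
C: 32  (via G)
Shortest route: I → F → G → C = 32.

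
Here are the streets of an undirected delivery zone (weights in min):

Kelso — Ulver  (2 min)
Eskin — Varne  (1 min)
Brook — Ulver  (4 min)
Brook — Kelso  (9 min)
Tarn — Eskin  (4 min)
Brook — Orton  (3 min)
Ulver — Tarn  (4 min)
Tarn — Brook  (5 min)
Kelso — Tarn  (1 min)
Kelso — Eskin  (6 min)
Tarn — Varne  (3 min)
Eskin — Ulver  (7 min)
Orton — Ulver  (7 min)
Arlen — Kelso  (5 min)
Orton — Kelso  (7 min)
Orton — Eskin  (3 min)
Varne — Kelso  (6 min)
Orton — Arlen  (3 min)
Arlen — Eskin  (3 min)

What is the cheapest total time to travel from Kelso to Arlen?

5 min

Running Dijkstra from Kelso:
Kelso: 0
Tarn: 1  (via Kelso)
Ulver: 2  (via Kelso)
Varne: 4  (via Tarn)
Eskin: 5  (via Tarn)
Arlen: 5  (via Kelso)
Shortest route: Kelso–Arlen = 5 min.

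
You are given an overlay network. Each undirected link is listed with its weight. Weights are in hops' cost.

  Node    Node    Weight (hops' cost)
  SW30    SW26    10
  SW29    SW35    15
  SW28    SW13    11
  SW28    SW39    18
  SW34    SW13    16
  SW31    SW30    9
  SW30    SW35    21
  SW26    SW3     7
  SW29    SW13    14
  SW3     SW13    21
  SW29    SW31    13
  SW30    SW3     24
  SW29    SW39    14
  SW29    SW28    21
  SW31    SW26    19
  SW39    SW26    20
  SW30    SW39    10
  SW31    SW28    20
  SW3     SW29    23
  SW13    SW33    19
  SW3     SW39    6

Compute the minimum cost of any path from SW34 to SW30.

52 hops' cost

Shortest distances from SW34:
SW34: 0
SW13: 16  (via SW34)
SW28: 27  (via SW13)
SW29: 30  (via SW13)
SW33: 35  (via SW13)
SW3: 37  (via SW13)
SW39: 43  (via SW3)
SW31: 43  (via SW29)
SW26: 44  (via SW3)
SW35: 45  (via SW29)
SW30: 52  (via SW31)
Shortest route: SW34 → SW13 → SW29 → SW31 → SW30 = 52 hops' cost.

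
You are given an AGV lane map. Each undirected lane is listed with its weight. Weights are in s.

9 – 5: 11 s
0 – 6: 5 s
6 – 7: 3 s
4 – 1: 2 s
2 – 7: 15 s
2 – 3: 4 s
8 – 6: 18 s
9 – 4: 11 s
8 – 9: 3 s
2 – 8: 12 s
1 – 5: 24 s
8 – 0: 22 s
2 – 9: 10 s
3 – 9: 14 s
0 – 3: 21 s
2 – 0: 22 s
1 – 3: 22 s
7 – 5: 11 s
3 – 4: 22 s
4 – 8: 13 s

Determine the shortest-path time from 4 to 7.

Enumerating some paths:
4–8–6–7: 13+18+3 = 34
4–9–2–7: 11+10+15 = 36
4–9–5–7: 11+11+11 = 33
4–9–8–6–7: 11+3+18+3 = 35
The minimum is 33 s via 4–9–5–7.

33 s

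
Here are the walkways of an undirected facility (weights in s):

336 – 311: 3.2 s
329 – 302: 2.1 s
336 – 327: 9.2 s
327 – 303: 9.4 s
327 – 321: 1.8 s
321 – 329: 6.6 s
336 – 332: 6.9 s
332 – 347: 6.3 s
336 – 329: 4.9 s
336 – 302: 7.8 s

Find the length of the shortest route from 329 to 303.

Settle nodes by increasing distance from 329:
329: 0
302: 2.1  (via 329)
336: 4.9  (via 329)
321: 6.6  (via 329)
311: 8.1  (via 336)
327: 8.4  (via 321)
332: 11.8  (via 336)
303: 17.8  (via 327)
Shortest route: 329 → 321 → 327 → 303 = 17.8 s.

17.8 s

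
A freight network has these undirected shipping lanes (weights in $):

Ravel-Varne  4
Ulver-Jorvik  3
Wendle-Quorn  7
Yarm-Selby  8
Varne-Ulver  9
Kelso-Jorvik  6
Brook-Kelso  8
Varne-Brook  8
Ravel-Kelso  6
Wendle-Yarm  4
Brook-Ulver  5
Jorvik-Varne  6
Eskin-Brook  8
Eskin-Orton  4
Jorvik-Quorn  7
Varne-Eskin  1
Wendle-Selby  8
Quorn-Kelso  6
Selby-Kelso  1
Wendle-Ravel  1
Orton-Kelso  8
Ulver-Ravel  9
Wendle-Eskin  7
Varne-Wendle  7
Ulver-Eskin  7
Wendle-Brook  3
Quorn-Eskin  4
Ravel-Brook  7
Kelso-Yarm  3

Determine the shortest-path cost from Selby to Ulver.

$10

Running Dijkstra from Selby:
Selby: 0
Kelso: 1  (via Selby)
Yarm: 4  (via Kelso)
Quorn: 7  (via Kelso)
Jorvik: 7  (via Kelso)
Ravel: 7  (via Kelso)
Wendle: 8  (via Selby)
Brook: 9  (via Kelso)
Orton: 9  (via Kelso)
Ulver: 10  (via Jorvik)
Shortest route: Selby → Kelso → Jorvik → Ulver = $10.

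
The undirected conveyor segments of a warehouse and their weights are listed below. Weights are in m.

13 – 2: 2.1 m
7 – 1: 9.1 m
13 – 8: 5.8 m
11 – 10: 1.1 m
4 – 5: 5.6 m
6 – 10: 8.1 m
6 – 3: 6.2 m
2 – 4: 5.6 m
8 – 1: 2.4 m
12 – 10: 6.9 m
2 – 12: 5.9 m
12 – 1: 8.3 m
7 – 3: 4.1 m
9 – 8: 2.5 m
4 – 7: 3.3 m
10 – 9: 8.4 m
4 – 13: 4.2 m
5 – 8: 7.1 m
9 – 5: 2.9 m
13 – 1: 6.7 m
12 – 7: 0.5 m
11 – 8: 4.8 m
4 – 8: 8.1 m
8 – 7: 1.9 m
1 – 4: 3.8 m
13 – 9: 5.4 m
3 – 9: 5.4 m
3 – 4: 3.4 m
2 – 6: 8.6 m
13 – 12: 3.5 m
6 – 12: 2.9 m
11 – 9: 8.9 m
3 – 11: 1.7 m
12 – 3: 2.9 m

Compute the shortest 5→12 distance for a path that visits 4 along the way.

Best 5 to 4: 5 → 4 costing 5.6
Best 4 to 12: 4 → 7 → 12 costing 3.8
Total via 4: 5.6 + 3.8 = 9.4 m.

9.4 m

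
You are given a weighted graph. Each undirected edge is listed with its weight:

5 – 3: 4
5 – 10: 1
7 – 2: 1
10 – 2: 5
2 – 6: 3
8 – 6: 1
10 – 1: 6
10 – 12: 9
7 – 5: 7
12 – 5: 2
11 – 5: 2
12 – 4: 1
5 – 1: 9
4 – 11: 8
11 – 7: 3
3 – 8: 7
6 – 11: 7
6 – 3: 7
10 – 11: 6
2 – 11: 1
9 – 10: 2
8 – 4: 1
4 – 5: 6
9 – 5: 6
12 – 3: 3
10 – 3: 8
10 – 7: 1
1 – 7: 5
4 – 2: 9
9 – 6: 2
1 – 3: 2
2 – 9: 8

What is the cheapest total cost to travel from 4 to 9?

4

Shortest distances from 4:
4: 0
8: 1  (via 4)
12: 1  (via 4)
6: 2  (via 8)
5: 3  (via 12)
3: 4  (via 12)
9: 4  (via 6)
Shortest route: 4 → 8 → 6 → 9 = 4.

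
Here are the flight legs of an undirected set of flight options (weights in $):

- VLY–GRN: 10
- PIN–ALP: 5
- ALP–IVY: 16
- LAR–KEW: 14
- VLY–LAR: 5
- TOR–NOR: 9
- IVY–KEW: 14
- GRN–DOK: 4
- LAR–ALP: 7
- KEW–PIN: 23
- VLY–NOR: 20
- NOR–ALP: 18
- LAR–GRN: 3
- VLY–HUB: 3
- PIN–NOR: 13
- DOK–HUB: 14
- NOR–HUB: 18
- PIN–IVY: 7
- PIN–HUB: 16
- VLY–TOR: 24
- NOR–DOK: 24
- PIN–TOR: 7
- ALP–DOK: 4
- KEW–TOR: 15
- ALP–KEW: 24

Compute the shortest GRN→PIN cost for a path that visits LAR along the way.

$15

Shortest GRN→LAR: GRN → LAR = 3
Best LAR to PIN: LAR → ALP → PIN costing 12
Total via LAR: 3 + 12 = $15.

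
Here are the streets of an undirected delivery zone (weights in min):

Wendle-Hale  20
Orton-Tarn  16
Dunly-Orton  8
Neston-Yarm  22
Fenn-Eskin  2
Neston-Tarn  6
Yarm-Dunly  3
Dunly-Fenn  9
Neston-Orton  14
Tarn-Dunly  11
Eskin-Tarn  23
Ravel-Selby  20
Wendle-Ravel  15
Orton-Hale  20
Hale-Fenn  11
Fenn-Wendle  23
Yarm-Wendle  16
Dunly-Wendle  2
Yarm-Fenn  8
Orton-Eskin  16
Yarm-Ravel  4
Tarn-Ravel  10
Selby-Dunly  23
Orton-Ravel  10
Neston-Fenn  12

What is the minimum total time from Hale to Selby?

43 min

Compare a few routes:
Hale → Fenn → Yarm → Dunly → Selby: 11+8+3+23 = 45
Hale → Fenn → Dunly → Selby: 11+9+23 = 43
Hale → Wendle → Dunly → Selby: 20+2+23 = 45
Cheapest is Hale → Fenn → Dunly → Selby at 43 min.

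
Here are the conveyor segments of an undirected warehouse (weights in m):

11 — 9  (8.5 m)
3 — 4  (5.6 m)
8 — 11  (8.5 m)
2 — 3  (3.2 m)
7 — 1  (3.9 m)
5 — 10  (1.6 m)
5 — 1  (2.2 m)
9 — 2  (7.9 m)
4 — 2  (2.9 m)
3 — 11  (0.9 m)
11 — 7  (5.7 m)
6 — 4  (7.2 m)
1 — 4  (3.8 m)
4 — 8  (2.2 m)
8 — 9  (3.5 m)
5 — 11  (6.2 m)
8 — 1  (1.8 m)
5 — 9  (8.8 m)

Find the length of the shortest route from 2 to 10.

10.5 m

Compare a few routes:
2 - 4 - 1 - 5 - 10: 2.9+3.8+2.2+1.6 = 10.5
2 - 4 - 8 - 1 - 5 - 10: 2.9+2.2+1.8+2.2+1.6 = 10.7
The minimum is 10.5 m via 2 - 4 - 1 - 5 - 10.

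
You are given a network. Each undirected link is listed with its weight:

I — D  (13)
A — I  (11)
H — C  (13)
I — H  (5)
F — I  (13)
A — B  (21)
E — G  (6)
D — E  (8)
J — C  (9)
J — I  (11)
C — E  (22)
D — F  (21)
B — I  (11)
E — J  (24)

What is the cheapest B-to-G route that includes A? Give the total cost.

Shortest B→A: B → A = 21
Best A to G: A → I → D → E → G costing 38
Total via A: 21 + 38 = 59.

59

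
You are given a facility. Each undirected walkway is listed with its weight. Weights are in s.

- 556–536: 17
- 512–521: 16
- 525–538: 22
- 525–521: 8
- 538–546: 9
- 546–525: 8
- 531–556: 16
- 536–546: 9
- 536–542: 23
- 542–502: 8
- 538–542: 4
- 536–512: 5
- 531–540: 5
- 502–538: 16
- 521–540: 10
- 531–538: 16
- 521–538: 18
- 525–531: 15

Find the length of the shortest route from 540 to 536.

31 s

Settle nodes by increasing distance from 540:
540: 0
531: 5  (via 540)
521: 10  (via 540)
525: 18  (via 521)
556: 21  (via 531)
538: 21  (via 531)
542: 25  (via 538)
546: 26  (via 525)
512: 26  (via 521)
536: 31  (via 512)
Shortest route: 540–521–512–536 = 31 s.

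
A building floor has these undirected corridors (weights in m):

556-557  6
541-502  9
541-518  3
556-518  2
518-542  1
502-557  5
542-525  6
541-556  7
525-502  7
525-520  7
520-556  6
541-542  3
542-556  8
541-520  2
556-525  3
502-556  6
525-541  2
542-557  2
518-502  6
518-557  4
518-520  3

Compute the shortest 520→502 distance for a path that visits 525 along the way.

Best 520 to 525: 520–541–525 costing 4
Best 525 to 502: 525–502 costing 7
Total via 525: 4 + 7 = 11 m.

11 m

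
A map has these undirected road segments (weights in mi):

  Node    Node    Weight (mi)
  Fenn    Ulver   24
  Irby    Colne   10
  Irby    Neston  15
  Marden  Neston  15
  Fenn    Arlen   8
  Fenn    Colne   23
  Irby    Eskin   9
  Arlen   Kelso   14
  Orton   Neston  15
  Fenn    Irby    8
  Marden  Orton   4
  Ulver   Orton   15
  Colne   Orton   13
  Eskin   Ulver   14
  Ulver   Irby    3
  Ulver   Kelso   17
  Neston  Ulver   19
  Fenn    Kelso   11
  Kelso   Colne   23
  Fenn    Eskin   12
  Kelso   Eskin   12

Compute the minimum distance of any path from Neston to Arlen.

Settle nodes by increasing distance from Neston:
Neston: 0
Orton: 15  (via Neston)
Marden: 15  (via Neston)
Irby: 15  (via Neston)
Ulver: 18  (via Irby)
Fenn: 23  (via Irby)
Eskin: 24  (via Irby)
Colne: 25  (via Irby)
Arlen: 31  (via Fenn)
Shortest route: Neston → Irby → Fenn → Arlen = 31 mi.

31 mi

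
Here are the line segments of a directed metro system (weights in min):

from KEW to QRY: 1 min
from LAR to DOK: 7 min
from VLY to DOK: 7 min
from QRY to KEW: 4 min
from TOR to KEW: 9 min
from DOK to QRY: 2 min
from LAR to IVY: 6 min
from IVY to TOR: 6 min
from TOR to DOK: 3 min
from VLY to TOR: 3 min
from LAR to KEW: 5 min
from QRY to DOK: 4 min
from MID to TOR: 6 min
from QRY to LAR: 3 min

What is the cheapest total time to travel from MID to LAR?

14 min

Settle nodes by increasing distance from MID:
MID: 0
TOR: 6  (via MID)
DOK: 9  (via TOR)
QRY: 11  (via DOK)
LAR: 14  (via QRY)
Shortest route: MID–TOR–DOK–QRY–LAR = 14 min.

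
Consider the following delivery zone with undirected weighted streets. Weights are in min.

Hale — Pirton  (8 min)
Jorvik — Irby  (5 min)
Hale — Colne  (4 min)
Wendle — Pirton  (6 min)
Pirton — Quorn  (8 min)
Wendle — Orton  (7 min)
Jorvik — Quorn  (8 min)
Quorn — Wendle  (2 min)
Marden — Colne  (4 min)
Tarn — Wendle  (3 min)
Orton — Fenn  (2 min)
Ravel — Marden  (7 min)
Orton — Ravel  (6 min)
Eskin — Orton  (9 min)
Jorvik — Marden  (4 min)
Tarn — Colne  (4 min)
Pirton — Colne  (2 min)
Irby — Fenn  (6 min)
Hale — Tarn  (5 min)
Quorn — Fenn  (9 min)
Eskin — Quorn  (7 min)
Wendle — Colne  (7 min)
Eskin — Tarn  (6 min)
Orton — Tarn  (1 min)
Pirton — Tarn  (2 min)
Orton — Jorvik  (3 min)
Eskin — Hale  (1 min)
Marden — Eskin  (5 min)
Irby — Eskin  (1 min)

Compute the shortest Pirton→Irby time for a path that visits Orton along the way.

Best Pirton to Orton: Pirton → Tarn → Orton costing 3
Best Orton to Irby: Orton → Fenn → Irby costing 8
Total via Orton: 3 + 8 = 11 min.

11 min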